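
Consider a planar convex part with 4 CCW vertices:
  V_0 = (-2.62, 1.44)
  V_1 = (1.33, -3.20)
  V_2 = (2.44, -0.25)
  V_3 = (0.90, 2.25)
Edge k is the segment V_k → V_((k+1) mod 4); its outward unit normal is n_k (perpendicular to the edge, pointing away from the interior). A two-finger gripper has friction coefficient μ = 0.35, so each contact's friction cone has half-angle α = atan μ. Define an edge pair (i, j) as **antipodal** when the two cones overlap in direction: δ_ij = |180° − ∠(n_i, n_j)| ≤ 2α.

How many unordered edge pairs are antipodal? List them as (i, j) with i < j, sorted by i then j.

α = atan 0.35 = 19.29°;  2α = 38.58°
n_0 = (-0.7615, -0.6482)
n_1 = (+0.9359, -0.3522)
n_2 = (+0.8514, +0.5245)
n_3 = (-0.2243, +0.9745)
  (0,1): δ = 61.03°  ·
  (0,2): δ = 8.77°  ✓
  (0,3): δ = 62.55°  ·
  (1,2): δ = 127.75°  ·
  (1,3): δ = 56.42°  ·
  (2,3): δ = 108.67°  ·
antipodal pairs: 1

count = 1; pairs: (0,2)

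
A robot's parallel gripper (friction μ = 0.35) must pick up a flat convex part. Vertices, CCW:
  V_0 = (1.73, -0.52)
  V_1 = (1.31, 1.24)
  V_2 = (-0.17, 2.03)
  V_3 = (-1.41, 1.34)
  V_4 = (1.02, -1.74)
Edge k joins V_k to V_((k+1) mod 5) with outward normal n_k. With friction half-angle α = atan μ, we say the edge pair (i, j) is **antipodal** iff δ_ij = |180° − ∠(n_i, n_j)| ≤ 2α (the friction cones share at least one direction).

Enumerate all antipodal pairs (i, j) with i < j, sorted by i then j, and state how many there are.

α = atan 0.35 = 19.29°;  2α = 38.58°
n_0 = (+0.9727, +0.2321)
n_1 = (+0.4709, +0.8822)
n_2 = (-0.4862, +0.8738)
n_3 = (-0.7851, -0.6194)
n_4 = (+0.8643, -0.5030)
  (0,1): δ = 131.51°  ·
  (0,2): δ = 74.33°  ·
  (0,3): δ = 24.85°  ✓
  (0,4): δ = 136.38°  ·
  (1,2): δ = 122.81°  ·
  (1,3): δ = 23.64°  ✓
  (1,4): δ = 87.89°  ·
  (2,3): δ = 80.82°  ·
  (2,4): δ = 30.71°  ✓
  (3,4): δ = 68.47°  ·
antipodal pairs: 3

count = 3; pairs: (0,3), (1,3), (2,4)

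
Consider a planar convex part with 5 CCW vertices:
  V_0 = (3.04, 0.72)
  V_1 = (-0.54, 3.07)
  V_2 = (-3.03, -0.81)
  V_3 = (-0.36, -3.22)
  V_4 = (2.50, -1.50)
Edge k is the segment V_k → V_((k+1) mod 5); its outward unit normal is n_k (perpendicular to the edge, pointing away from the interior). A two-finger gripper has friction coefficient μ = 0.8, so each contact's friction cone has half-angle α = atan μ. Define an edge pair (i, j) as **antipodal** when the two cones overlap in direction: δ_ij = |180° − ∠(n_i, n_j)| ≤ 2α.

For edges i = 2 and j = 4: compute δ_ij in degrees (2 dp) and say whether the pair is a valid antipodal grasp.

δ = 61.60°, valid

α = atan 0.8 = 38.66°;  2α = 77.32°
edge 2: e_2 = (+2.67, -2.41);  n_2 = (-0.6700, -0.7423)
edge 4: e_4 = (+0.54, +2.22);  n_4 = (+0.9717, -0.2364)
∠(n_2, n_4) = 118.40°
δ = |180° − 118.40°| = 61.60°
61.60° ≤ 2α = 77.32°  →  valid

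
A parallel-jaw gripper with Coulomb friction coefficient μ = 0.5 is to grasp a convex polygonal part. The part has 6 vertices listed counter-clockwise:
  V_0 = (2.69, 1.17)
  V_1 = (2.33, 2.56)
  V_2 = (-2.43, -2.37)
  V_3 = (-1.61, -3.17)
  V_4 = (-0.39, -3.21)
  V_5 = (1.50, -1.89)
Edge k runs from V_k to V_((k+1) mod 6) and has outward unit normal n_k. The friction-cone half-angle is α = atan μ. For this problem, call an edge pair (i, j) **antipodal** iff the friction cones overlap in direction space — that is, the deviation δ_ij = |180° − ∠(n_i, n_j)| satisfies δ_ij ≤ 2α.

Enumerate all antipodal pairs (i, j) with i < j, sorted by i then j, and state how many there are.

α = atan 0.5 = 26.57°;  2α = 53.13°
n_0 = (+0.9681, +0.2507)
n_1 = (-0.7194, +0.6946)
n_2 = (-0.6983, -0.7158)
n_3 = (-0.0328, -0.9995)
n_4 = (+0.5726, -0.8198)
n_5 = (+0.9320, -0.3624)
  (0,1): δ = 58.52°  ·
  (0,2): δ = 31.19°  ✓
  (0,3): δ = 73.60°  ·
  (0,4): δ = 110.41°  ·
  (0,5): δ = 144.23°  ·
  (1,2): δ = 90.30°  ·
  (1,3): δ = 47.88°  ✓
  (1,4): δ = 11.07°  ✓
  (1,5): δ = 22.74°  ✓
  (2,3): δ = 137.59°  ·
  (2,4): δ = 100.78°  ·
  (2,5): δ = 66.96°  ·
  (3,4): δ = 143.19°  ·
  (3,5): δ = 109.37°  ·
  (4,5): δ = 146.18°  ·
antipodal pairs: 4

count = 4; pairs: (0,2), (1,3), (1,4), (1,5)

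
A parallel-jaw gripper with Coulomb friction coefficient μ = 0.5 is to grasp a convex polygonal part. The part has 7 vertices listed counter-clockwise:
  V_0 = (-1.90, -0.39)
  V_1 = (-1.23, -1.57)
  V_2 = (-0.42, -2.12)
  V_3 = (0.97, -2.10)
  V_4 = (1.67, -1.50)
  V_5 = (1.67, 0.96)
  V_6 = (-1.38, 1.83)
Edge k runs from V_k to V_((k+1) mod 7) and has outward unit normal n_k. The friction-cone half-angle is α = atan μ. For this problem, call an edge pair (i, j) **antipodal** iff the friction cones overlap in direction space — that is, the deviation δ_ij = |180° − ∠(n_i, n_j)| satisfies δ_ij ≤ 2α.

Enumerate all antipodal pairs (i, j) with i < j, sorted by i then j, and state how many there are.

α = atan 0.5 = 26.57°;  2α = 53.13°
n_0 = (-0.8696, -0.4938)
n_1 = (-0.5618, -0.8273)
n_2 = (+0.0144, -0.9999)
n_3 = (+0.6508, -0.7593)
n_4 = (+1.0000, -0.0000)
n_5 = (+0.2743, +0.9616)
n_6 = (-0.9736, +0.2281)
  (0,1): δ = 153.76°  ·
  (0,2): δ = 118.76°  ·
  (0,3): δ = 78.99°  ·
  (0,4): δ = 29.59°  ✓
  (0,5): δ = 44.49°  ✓
  (0,6): δ = 137.23°  ·
  (1,2): δ = 145.00°  ·
  (1,3): δ = 105.22°  ·
  (1,4): δ = 55.82°  ·
  (1,5): δ = 18.26°  ✓
  (1,6): δ = 110.99°  ·
  (2,3): δ = 140.22°  ·
  (2,4): δ = 90.82°  ·
  (2,5): δ = 16.74°  ✓
  (2,6): δ = 75.99°  ·
  (3,4): δ = 130.60°  ·
  (3,5): δ = 56.52°  ·
  (3,6): δ = 36.22°  ✓
  (4,5): δ = 105.92°  ·
  (4,6): δ = 13.18°  ✓
  (5,6): δ = 87.26°  ·
antipodal pairs: 6

count = 6; pairs: (0,4), (0,5), (1,5), (2,5), (3,6), (4,6)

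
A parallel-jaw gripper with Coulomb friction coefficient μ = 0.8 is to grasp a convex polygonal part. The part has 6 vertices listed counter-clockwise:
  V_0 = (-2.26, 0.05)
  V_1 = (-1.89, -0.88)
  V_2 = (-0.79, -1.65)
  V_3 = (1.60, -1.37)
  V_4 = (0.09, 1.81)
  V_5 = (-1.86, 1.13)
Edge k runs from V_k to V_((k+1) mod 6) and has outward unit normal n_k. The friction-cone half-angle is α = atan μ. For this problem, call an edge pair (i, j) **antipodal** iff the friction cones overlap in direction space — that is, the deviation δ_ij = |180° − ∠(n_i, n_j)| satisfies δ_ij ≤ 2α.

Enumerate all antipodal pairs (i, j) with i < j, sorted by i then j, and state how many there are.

count = 7; pairs: (0,3), (1,3), (1,4), (2,3), (2,4), (2,5), (3,5)

α = atan 0.8 = 38.66°;  2α = 77.32°
n_0 = (-0.9292, -0.3697)
n_1 = (-0.5735, -0.8192)
n_2 = (+0.1164, -0.9932)
n_3 = (+0.9033, +0.4289)
n_4 = (-0.3293, +0.9442)
n_5 = (-0.9377, +0.3473)
  (0,1): δ = 146.69°  ·
  (0,2): δ = 105.01°  ·
  (0,3): δ = 3.71°  ✓
  (0,4): δ = 87.53°  ·
  (0,5): δ = 137.98°  ·
  (1,2): δ = 138.33°  ·
  (1,3): δ = 29.61°  ✓
  (1,4): δ = 54.22°  ✓
  (1,5): δ = 104.67°  ·
  (2,3): δ = 71.28°  ✓
  (2,4): δ = 12.54°  ✓
  (2,5): δ = 62.99°  ✓
  (3,4): δ = 96.18°  ·
  (3,5): δ = 45.72°  ✓
  (4,5): δ = 129.55°  ·
antipodal pairs: 7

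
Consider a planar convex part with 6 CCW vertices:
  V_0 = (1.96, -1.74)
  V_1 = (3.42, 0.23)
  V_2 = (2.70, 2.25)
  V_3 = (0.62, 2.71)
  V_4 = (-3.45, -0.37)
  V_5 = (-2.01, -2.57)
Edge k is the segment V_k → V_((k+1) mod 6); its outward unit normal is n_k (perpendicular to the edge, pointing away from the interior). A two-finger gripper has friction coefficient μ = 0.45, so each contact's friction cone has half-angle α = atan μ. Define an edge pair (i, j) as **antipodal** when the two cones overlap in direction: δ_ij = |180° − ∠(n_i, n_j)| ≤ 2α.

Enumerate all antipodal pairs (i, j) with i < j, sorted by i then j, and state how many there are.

α = atan 0.45 = 24.23°;  2α = 48.46°
n_0 = (+0.8034, -0.5954)
n_1 = (+0.9420, +0.3357)
n_2 = (+0.2159, +0.9764)
n_3 = (-0.6034, +0.7974)
n_4 = (-0.8367, -0.5477)
n_5 = (+0.2046, -0.9788)
  (0,1): δ = 123.84°  ·
  (0,2): δ = 65.93°  ·
  (0,3): δ = 16.34°  ✓
  (0,4): δ = 69.75°  ·
  (0,5): δ = 138.35°  ·
  (1,2): δ = 122.09°  ·
  (1,3): δ = 72.50°  ·
  (1,4): δ = 13.59°  ✓
  (1,5): δ = 82.19°  ·
  (2,3): δ = 130.41°  ·
  (2,4): δ = 44.32°  ✓
  (2,5): δ = 24.28°  ✓
  (3,4): δ = 93.91°  ·
  (3,5): δ = 25.31°  ✓
  (4,5): δ = 111.40°  ·
antipodal pairs: 5

count = 5; pairs: (0,3), (1,4), (2,4), (2,5), (3,5)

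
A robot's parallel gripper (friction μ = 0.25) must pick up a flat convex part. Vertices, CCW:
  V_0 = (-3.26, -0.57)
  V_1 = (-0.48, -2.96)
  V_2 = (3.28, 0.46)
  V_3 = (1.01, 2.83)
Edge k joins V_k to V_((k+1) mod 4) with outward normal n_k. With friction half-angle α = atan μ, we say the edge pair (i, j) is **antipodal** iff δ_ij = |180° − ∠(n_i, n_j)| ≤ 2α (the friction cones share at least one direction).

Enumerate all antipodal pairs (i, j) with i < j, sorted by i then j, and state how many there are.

α = atan 0.25 = 14.04°;  2α = 28.07°
n_0 = (-0.6519, -0.7583)
n_1 = (+0.6729, -0.7398)
n_2 = (+0.7222, +0.6917)
n_3 = (-0.6229, +0.7823)
  (0,1): δ = 97.03°  ·
  (0,2): δ = 5.55°  ✓
  (0,3): δ = 79.21°  ·
  (1,2): δ = 88.52°  ·
  (1,3): δ = 3.76°  ✓
  (2,3): δ = 95.24°  ·
antipodal pairs: 2

count = 2; pairs: (0,2), (1,3)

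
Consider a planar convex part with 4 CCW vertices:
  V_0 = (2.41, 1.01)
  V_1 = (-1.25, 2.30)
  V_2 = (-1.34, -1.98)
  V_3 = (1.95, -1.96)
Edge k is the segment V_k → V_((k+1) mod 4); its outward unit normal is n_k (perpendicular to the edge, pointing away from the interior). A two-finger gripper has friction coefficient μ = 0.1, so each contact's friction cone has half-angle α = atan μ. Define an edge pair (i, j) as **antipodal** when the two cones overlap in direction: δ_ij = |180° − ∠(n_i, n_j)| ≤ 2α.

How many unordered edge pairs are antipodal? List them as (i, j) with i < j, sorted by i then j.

count = 1; pairs: (1,3)

α = atan 0.1 = 5.71°;  2α = 11.42°
n_0 = (+0.3324, +0.9431)
n_1 = (-0.9998, +0.0210)
n_2 = (+0.0061, -1.0000)
n_3 = (+0.9882, -0.1531)
  (0,1): δ = 71.79°  ·
  (0,2): δ = 19.76°  ·
  (0,3): δ = 100.61°  ·
  (1,2): δ = 88.45°  ·
  (1,3): δ = 7.60°  ✓
  (2,3): δ = 99.15°  ·
antipodal pairs: 1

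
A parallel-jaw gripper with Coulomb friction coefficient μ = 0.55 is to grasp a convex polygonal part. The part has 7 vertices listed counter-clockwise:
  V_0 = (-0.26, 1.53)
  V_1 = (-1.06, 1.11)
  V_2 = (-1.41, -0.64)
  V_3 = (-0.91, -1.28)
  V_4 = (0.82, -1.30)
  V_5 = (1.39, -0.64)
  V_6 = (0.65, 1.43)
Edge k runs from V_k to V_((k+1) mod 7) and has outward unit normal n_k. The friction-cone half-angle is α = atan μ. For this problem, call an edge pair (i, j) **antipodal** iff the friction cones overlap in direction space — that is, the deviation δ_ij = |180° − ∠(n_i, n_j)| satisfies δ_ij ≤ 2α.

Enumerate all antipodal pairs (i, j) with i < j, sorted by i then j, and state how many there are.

count = 8; pairs: (0,3), (0,4), (1,4), (1,5), (2,5), (2,6), (3,6), (4,6)

α = atan 0.55 = 28.81°;  2α = 57.62°
n_0 = (-0.4648, +0.8854)
n_1 = (-0.9806, +0.1961)
n_2 = (-0.7880, -0.6156)
n_3 = (-0.0116, -0.9999)
n_4 = (+0.7568, -0.6536)
n_5 = (+0.9416, +0.3366)
n_6 = (+0.1092, +0.9940)
  (0,1): δ = 129.01°  ·
  (0,2): δ = 79.70°  ·
  (0,3): δ = 28.36°  ✓
  (0,4): δ = 21.49°  ✓
  (0,5): δ = 81.97°  ·
  (0,6): δ = 146.03°  ·
  (1,2): δ = 130.69°  ·
  (1,3): δ = 79.35°  ·
  (1,4): δ = 29.51°  ✓
  (1,5): δ = 30.98°  ✓
  (1,6): δ = 95.04°  ·
  (2,3): δ = 128.66°  ·
  (2,4): δ = 78.81°  ·
  (2,5): δ = 18.33°  ✓
  (2,6): δ = 45.73°  ✓
  (3,4): δ = 130.15°  ·
  (3,5): δ = 69.67°  ·
  (3,6): δ = 5.61°  ✓
  (4,5): δ = 119.51°  ·
  (4,6): δ = 55.46°  ✓
  (5,6): δ = 115.94°  ·
antipodal pairs: 8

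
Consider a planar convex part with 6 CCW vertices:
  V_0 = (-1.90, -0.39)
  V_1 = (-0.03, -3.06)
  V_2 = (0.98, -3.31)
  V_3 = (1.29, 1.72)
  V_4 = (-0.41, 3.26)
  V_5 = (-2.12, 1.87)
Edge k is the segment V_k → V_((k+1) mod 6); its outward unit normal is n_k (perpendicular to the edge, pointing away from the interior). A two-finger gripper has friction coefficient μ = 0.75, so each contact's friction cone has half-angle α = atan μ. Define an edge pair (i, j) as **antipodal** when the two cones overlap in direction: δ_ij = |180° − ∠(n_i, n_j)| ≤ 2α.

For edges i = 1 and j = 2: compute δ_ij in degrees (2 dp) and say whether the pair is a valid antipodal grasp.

α = atan 0.75 = 36.87°;  2α = 73.74°
edge 1: e_1 = (+1.01, -0.25);  n_1 = (-0.2403, -0.9707)
edge 2: e_2 = (+0.31, +5.03);  n_2 = (+0.9981, -0.0615)
∠(n_1, n_2) = 100.38°
δ = |180° − 100.38°| = 79.62°
79.62° > 2α = 73.74°  →  invalid

δ = 79.62°, invalid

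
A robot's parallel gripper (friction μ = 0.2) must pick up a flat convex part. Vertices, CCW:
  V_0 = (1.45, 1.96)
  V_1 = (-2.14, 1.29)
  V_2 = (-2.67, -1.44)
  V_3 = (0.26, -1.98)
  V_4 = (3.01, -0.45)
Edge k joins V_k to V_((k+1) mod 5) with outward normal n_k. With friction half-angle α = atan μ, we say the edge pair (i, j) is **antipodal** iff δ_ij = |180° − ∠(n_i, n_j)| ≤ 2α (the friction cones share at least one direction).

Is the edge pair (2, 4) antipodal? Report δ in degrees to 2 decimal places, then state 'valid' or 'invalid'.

α = atan 0.2 = 11.31°;  2α = 22.62°
edge 2: e_2 = (+2.93, -0.54);  n_2 = (-0.1812, -0.9834)
edge 4: e_4 = (-1.56, +2.41);  n_4 = (+0.8395, +0.5434)
∠(n_2, n_4) = 133.36°
δ = |180° − 133.36°| = 46.64°
46.64° > 2α = 22.62°  →  invalid

δ = 46.64°, invalid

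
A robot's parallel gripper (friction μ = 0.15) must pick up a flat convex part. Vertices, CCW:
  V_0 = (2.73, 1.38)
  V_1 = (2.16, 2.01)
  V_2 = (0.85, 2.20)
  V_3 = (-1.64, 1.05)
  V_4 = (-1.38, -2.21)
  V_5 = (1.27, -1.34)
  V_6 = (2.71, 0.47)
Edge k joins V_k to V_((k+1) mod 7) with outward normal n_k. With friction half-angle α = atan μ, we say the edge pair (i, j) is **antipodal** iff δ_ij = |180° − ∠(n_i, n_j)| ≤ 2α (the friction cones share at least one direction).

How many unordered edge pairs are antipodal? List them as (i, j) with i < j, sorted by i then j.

α = atan 0.15 = 8.53°;  2α = 17.06°
n_0 = (+0.7415, +0.6709)
n_1 = (+0.1435, +0.9896)
n_2 = (-0.4193, +0.9079)
n_3 = (-0.9968, -0.0795)
n_4 = (+0.3119, -0.9501)
n_5 = (+0.7826, -0.6226)
n_6 = (+0.9998, -0.0220)
  (0,1): δ = 140.39°  ·
  (0,2): δ = 107.35°  ·
  (0,3): δ = 37.58°  ·
  (0,4): δ = 66.04°  ·
  (0,5): δ = 99.36°  ·
  (0,6): δ = 136.60°  ·
  (1,2): δ = 146.96°  ·
  (1,3): δ = 77.19°  ·
  (1,4): δ = 26.43°  ·
  (1,5): δ = 59.75°  ·
  (1,6): δ = 96.99°  ·
  (2,3): δ = 110.23°  ·
  (2,4): δ = 6.61°  ✓
  (2,5): δ = 26.71°  ·
  (2,6): δ = 63.95°  ·
  (3,4): δ = 76.38°  ·
  (3,5): δ = 43.07°  ·
  (3,6): δ = 5.82°  ✓
  (4,5): δ = 146.68°  ·
  (4,6): δ = 109.43°  ·
  (5,6): δ = 142.75°  ·
antipodal pairs: 2

count = 2; pairs: (2,4), (3,6)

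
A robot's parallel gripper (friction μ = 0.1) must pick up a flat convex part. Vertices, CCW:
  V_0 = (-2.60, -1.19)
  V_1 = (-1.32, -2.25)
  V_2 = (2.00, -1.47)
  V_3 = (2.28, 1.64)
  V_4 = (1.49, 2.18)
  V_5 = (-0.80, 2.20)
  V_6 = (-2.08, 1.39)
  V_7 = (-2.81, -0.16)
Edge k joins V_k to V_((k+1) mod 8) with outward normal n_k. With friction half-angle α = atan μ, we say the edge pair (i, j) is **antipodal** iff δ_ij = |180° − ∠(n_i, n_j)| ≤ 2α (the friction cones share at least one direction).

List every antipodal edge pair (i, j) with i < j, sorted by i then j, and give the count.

count = 1; pairs: (0,3)

α = atan 0.1 = 5.71°;  2α = 11.42°
n_0 = (-0.6378, -0.7702)
n_1 = (+0.2287, -0.9735)
n_2 = (+0.9960, -0.0897)
n_3 = (+0.5643, +0.8256)
n_4 = (+0.0087, +1.0000)
n_5 = (-0.5347, +0.8450)
n_6 = (-0.9047, +0.4261)
n_7 = (-0.9798, -0.1998)
  (0,1): δ = 127.15°  ·
  (0,2): δ = 55.52°  ·
  (0,3): δ = 5.27°  ✓
  (0,4): δ = 39.13°  ·
  (0,5): δ = 71.96°  ·
  (0,6): δ = 104.41°  ·
  (0,7): δ = 141.15°  ·
  (1,2): δ = 108.37°  ·
  (1,3): δ = 47.58°  ·
  (1,4): δ = 13.72°  ·
  (1,5): δ = 19.10°  ·
  (1,6): δ = 51.56°  ·
  (1,7): δ = 88.30°  ·
  (2,3): δ = 119.21°  ·
  (2,4): δ = 85.36°  ·
  (2,5): δ = 52.53°  ·
  (2,6): δ = 20.07°  ·
  (2,7): δ = 16.67°  ·
  (3,4): δ = 146.15°  ·
  (3,5): δ = 113.32°  ·
  (3,6): δ = 80.86°  ·
  (3,7): δ = 44.12°  ·
  (4,5): δ = 147.17°  ·
  (4,6): δ = 114.72°  ·
  (4,7): δ = 77.98°  ·
  (5,6): δ = 147.55°  ·
  (5,7): δ = 110.80°  ·
  (6,7): δ = 143.26°  ·
antipodal pairs: 1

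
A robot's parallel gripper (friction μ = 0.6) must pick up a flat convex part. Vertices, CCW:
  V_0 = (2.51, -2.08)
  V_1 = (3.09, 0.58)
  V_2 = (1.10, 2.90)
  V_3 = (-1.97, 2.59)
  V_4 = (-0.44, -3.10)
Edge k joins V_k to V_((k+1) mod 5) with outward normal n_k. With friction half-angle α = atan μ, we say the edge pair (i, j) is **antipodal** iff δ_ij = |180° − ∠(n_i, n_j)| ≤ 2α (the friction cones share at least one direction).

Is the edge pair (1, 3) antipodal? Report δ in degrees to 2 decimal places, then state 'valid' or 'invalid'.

δ = 25.57°, valid

α = atan 0.6 = 30.96°;  2α = 61.93°
edge 1: e_1 = (-1.99, +2.32);  n_1 = (+0.7590, +0.6511)
edge 3: e_3 = (+1.53, -5.69);  n_3 = (-0.9657, -0.2597)
∠(n_1, n_3) = 154.43°
δ = |180° − 154.43°| = 25.57°
25.57° ≤ 2α = 61.93°  →  valid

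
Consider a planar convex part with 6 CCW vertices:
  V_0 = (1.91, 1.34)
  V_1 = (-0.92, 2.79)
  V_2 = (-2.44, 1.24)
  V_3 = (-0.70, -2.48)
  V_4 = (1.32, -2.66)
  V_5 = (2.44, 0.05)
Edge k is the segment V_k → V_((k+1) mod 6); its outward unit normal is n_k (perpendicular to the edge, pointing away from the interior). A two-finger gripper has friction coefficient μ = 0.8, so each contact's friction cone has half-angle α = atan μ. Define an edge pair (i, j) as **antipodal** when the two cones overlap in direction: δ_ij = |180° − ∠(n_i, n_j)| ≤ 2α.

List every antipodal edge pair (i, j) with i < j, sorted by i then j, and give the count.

count = 8; pairs: (0,2), (0,3), (1,3), (1,4), (1,5), (2,4), (2,5), (3,5)

α = atan 0.8 = 38.66°;  2α = 77.32°
n_0 = (+0.4560, +0.8900)
n_1 = (-0.7140, +0.7002)
n_2 = (-0.9058, -0.4237)
n_3 = (-0.0888, -0.9961)
n_4 = (+0.9242, -0.3820)
n_5 = (+0.9250, +0.3800)
  (0,1): δ = 107.31°  ·
  (0,2): δ = 37.80°  ✓
  (0,3): δ = 22.04°  ✓
  (0,4): δ = 94.67°  ·
  (0,5): δ = 139.46°  ·
  (1,2): δ = 110.49°  ·
  (1,3): δ = 50.65°  ✓
  (1,4): δ = 21.99°  ✓
  (1,5): δ = 66.78°  ✓
  (2,3): δ = 120.16°  ·
  (2,4): δ = 47.52°  ✓
  (2,5): δ = 2.73°  ✓
  (3,4): δ = 107.36°  ·
  (3,5): δ = 62.57°  ✓
  (4,5): δ = 135.21°  ·
antipodal pairs: 8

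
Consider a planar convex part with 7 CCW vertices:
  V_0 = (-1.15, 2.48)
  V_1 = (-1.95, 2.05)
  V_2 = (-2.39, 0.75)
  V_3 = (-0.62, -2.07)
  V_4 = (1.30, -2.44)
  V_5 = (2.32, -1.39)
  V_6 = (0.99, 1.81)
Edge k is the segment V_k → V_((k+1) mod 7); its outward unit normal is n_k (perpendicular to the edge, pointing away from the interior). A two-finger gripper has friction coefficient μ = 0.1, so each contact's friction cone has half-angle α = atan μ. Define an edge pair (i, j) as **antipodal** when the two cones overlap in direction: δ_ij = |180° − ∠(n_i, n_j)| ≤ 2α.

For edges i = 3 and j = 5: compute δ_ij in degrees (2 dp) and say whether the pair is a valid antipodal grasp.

α = atan 0.1 = 5.71°;  2α = 11.42°
edge 3: e_3 = (+1.92, -0.37);  n_3 = (-0.1892, -0.9819)
edge 5: e_5 = (-1.33, +3.20);  n_5 = (+0.9234, +0.3838)
∠(n_3, n_5) = 123.48°
δ = |180° − 123.48°| = 56.52°
56.52° > 2α = 11.42°  →  invalid

δ = 56.52°, invalid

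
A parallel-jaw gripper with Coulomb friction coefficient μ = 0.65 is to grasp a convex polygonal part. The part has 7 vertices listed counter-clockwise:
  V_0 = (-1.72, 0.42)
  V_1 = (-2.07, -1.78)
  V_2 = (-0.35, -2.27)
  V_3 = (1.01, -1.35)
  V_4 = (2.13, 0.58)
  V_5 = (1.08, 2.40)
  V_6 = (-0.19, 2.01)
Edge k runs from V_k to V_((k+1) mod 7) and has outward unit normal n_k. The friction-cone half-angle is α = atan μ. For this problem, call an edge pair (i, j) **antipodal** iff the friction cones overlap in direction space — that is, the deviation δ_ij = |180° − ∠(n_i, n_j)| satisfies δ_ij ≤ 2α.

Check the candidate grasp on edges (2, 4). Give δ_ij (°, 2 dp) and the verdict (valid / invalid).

δ = 94.10°, invalid

α = atan 0.65 = 33.02°;  2α = 66.05°
edge 2: e_2 = (+1.36, +0.92);  n_2 = (+0.5603, -0.8283)
edge 4: e_4 = (-1.05, +1.82);  n_4 = (+0.8662, +0.4997)
∠(n_2, n_4) = 85.90°
δ = |180° − 85.90°| = 94.10°
94.10° > 2α = 66.05°  →  invalid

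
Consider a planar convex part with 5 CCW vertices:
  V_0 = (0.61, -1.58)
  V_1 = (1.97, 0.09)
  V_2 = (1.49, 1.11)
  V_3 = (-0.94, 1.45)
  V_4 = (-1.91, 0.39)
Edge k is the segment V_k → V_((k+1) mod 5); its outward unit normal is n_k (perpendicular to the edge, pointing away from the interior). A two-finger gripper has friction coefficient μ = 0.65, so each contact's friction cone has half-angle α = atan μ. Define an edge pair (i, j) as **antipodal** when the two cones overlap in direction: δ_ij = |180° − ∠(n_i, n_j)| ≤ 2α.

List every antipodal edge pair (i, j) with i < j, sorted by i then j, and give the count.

count = 4; pairs: (0,2), (0,3), (1,4), (2,4)

α = atan 0.65 = 33.02°;  2α = 66.05°
n_0 = (+0.7754, -0.6315)
n_1 = (+0.9048, +0.4258)
n_2 = (+0.1386, +0.9904)
n_3 = (-0.7377, +0.6751)
n_4 = (-0.6159, -0.7878)
  (0,1): δ = 115.64°  ·
  (0,2): δ = 58.81°  ✓
  (0,3): δ = 3.30°  ✓
  (0,4): δ = 91.14°  ·
  (1,2): δ = 123.17°  ·
  (1,3): δ = 67.66°  ·
  (1,4): δ = 26.78°  ✓
  (2,3): δ = 124.50°  ·
  (2,4): δ = 30.05°  ✓
  (3,4): δ = 85.55°  ·
antipodal pairs: 4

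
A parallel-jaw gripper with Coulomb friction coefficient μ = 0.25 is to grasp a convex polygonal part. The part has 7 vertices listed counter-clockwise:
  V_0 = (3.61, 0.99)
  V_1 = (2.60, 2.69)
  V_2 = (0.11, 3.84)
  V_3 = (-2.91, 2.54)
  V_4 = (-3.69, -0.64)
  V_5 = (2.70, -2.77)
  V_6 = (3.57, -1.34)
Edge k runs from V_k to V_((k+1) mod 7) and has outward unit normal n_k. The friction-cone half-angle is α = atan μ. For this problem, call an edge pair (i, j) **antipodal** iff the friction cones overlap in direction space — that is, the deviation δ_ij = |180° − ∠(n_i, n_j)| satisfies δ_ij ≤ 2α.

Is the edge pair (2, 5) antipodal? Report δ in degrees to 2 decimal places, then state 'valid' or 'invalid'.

α = atan 0.25 = 14.04°;  2α = 28.07°
edge 2: e_2 = (-3.02, -1.30);  n_2 = (-0.3954, +0.9185)
edge 5: e_5 = (+0.87, +1.43);  n_5 = (+0.8543, -0.5198)
∠(n_2, n_5) = 144.61°
δ = |180° − 144.61°| = 35.39°
35.39° > 2α = 28.07°  →  invalid

δ = 35.39°, invalid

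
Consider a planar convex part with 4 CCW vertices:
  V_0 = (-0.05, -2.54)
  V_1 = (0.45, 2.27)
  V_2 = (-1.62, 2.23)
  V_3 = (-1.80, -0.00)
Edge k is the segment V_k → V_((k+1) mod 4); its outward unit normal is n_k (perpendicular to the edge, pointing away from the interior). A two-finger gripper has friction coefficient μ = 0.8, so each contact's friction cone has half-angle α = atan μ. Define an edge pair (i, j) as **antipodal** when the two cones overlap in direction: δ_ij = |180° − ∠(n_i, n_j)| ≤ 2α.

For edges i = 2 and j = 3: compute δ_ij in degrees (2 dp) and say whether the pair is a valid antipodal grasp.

δ = 140.82°, invalid

α = atan 0.8 = 38.66°;  2α = 77.32°
edge 2: e_2 = (-0.18, -2.23);  n_2 = (-0.9968, +0.0805)
edge 3: e_3 = (+1.75, -2.54);  n_3 = (-0.8235, -0.5674)
∠(n_2, n_3) = 39.18°
δ = |180° − 39.18°| = 140.82°
140.82° > 2α = 77.32°  →  invalid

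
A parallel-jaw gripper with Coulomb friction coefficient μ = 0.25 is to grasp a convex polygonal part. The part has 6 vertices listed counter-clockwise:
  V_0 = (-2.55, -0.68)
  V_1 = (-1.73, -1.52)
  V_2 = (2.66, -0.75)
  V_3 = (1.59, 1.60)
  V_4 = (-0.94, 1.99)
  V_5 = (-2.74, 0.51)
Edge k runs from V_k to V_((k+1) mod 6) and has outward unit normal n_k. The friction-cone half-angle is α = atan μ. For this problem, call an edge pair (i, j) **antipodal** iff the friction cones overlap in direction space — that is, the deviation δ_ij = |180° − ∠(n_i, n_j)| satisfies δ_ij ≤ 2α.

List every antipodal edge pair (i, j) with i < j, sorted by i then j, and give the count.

α = atan 0.25 = 14.04°;  2α = 28.07°
n_0 = (-0.7156, -0.6985)
n_1 = (+0.1728, -0.9850)
n_2 = (+0.9101, +0.4144)
n_3 = (+0.1524, +0.9883)
n_4 = (-0.6351, +0.7724)
n_5 = (-0.9875, -0.1577)
  (0,1): δ = 124.36°  ·
  (0,2): δ = 19.83°  ✓
  (0,3): δ = 36.93°  ·
  (0,4): δ = 85.12°  ·
  (0,5): δ = 144.76°  ·
  (1,2): δ = 75.47°  ·
  (1,3): δ = 18.71°  ✓
  (1,4): δ = 29.48°  ·
  (1,5): δ = 89.12°  ·
  (2,3): δ = 123.24°  ·
  (2,4): δ = 75.05°  ·
  (2,5): δ = 15.41°  ✓
  (3,4): δ = 131.81°  ·
  (3,5): δ = 72.17°  ·
  (4,5): δ = 120.36°  ·
antipodal pairs: 3

count = 3; pairs: (0,2), (1,3), (2,5)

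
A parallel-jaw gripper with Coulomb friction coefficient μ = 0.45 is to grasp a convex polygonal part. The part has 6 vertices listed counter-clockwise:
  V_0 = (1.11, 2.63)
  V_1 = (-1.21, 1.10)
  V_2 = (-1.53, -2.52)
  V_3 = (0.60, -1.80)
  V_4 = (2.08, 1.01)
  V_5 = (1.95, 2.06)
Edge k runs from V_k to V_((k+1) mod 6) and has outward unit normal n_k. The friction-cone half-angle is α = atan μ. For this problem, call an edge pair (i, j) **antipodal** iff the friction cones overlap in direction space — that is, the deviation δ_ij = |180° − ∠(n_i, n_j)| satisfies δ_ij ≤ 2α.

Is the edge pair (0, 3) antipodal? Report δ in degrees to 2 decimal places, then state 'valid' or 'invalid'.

α = atan 0.45 = 24.23°;  2α = 48.46°
edge 0: e_0 = (-2.32, -1.53);  n_0 = (-0.5505, +0.8348)
edge 3: e_3 = (+1.48, +2.81);  n_3 = (+0.8848, -0.4660)
∠(n_0, n_3) = 151.18°
δ = |180° − 151.18°| = 28.82°
28.82° ≤ 2α = 48.46°  →  valid

δ = 28.82°, valid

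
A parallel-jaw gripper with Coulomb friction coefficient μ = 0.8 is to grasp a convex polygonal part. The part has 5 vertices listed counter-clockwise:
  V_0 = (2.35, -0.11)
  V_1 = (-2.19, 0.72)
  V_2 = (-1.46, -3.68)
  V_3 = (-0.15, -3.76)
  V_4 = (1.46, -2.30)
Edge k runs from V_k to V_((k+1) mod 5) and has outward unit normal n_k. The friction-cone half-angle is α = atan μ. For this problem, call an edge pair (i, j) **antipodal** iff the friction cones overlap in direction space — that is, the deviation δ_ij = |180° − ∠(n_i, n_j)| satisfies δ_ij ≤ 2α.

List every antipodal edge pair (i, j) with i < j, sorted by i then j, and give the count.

α = atan 0.8 = 38.66°;  2α = 77.32°
n_0 = (+0.1798, +0.9837)
n_1 = (-0.9865, -0.1637)
n_2 = (-0.0610, -0.9981)
n_3 = (+0.6718, -0.7408)
n_4 = (+0.9264, -0.3765)
  (0,1): δ = 70.22°  ✓
  (0,2): δ = 6.87°  ✓
  (0,3): δ = 52.56°  ✓
  (0,4): δ = 78.24°  ·
  (1,2): δ = 102.91°  ·
  (1,3): δ = 57.22°  ✓
  (1,4): δ = 31.54°  ✓
  (2,3): δ = 134.30°  ·
  (2,4): δ = 108.62°  ·
  (3,4): δ = 154.32°  ·
antipodal pairs: 5

count = 5; pairs: (0,1), (0,2), (0,3), (1,3), (1,4)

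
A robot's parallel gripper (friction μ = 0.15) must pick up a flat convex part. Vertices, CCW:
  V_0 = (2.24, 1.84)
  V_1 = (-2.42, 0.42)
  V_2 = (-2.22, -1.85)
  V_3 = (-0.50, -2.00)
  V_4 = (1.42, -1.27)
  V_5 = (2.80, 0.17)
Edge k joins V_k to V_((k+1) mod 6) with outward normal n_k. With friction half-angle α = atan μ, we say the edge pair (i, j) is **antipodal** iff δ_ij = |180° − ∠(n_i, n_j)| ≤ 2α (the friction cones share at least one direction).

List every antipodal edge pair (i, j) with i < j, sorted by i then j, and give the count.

count = 2; pairs: (0,3), (1,5)

α = atan 0.15 = 8.53°;  2α = 17.06°
n_0 = (-0.2915, +0.9566)
n_1 = (-0.9961, -0.0878)
n_2 = (-0.0869, -0.9962)
n_3 = (+0.3554, -0.9347)
n_4 = (+0.7220, -0.6919)
n_5 = (+0.9481, +0.3179)
  (0,1): δ = 101.91°  ·
  (0,2): δ = 21.93°  ·
  (0,3): δ = 3.87°  ✓
  (0,4): δ = 29.27°  ·
  (0,5): δ = 91.59°  ·
  (1,2): δ = 100.02°  ·
  (1,3): δ = 74.22°  ·
  (1,4): δ = 48.82°  ·
  (1,5): δ = 13.50°  ✓
  (2,3): δ = 154.20°  ·
  (2,4): δ = 128.80°  ·
  (2,5): δ = 66.48°  ·
  (3,4): δ = 154.60°  ·
  (3,5): δ = 92.28°  ·
  (4,5): δ = 117.68°  ·
antipodal pairs: 2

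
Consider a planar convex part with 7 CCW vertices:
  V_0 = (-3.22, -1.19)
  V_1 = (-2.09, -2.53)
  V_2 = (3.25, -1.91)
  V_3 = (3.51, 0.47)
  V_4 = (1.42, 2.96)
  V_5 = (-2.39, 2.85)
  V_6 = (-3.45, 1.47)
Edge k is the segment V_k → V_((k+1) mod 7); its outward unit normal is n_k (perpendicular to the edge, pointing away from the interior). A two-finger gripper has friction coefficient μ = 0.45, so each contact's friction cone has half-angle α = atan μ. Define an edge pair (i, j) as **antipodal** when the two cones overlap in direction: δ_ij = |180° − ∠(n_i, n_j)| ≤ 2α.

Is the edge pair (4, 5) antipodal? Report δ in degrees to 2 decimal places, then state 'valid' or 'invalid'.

α = atan 0.45 = 24.23°;  2α = 48.46°
edge 4: e_4 = (-3.81, -0.11);  n_4 = (-0.0289, +0.9996)
edge 5: e_5 = (-1.06, -1.38);  n_5 = (-0.7931, +0.6092)
∠(n_4, n_5) = 50.82°
δ = |180° − 50.82°| = 129.18°
129.18° > 2α = 48.46°  →  invalid

δ = 129.18°, invalid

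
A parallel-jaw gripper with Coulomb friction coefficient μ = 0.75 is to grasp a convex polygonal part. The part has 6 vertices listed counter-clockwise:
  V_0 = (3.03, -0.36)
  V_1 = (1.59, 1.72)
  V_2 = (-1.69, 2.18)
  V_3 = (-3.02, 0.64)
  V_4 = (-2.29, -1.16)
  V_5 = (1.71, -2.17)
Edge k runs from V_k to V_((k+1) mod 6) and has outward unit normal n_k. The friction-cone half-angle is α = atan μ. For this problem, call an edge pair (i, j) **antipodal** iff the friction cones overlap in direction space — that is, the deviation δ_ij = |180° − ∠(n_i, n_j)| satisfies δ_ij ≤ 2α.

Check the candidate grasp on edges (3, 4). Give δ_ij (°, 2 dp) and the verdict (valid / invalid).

δ = 126.25°, invalid

α = atan 0.75 = 36.87°;  2α = 73.74°
edge 3: e_3 = (+0.73, -1.80);  n_3 = (-0.9267, -0.3758)
edge 4: e_4 = (+4.00, -1.01);  n_4 = (-0.2448, -0.9696)
∠(n_3, n_4) = 53.75°
δ = |180° − 53.75°| = 126.25°
126.25° > 2α = 73.74°  →  invalid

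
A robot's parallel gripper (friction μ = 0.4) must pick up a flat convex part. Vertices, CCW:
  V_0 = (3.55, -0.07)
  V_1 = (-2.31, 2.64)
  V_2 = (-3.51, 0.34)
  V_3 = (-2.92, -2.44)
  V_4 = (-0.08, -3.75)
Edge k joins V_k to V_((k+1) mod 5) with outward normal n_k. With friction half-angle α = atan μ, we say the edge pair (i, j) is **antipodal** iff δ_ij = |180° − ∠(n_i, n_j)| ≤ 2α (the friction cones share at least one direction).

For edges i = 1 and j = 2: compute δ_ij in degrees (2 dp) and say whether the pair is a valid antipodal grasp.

δ = 140.47°, invalid

α = atan 0.4 = 21.80°;  2α = 43.60°
edge 1: e_1 = (-1.20, -2.30);  n_1 = (-0.8866, +0.4626)
edge 2: e_2 = (+0.59, -2.78);  n_2 = (-0.9782, -0.2076)
∠(n_1, n_2) = 39.53°
δ = |180° − 39.53°| = 140.47°
140.47° > 2α = 43.60°  →  invalid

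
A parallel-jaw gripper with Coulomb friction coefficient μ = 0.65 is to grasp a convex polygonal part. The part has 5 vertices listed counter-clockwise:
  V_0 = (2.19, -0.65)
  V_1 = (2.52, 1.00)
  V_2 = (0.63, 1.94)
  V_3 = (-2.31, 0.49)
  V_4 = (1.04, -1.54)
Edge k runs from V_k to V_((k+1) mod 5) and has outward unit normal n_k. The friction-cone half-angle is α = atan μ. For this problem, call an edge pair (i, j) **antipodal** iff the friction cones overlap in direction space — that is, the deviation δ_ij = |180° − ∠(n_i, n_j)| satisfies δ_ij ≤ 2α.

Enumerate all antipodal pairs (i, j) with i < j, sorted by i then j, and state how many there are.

α = atan 0.65 = 33.02°;  2α = 66.05°
n_0 = (+0.9806, -0.1961)
n_1 = (+0.4453, +0.8954)
n_2 = (-0.4423, +0.8969)
n_3 = (-0.5182, -0.8552)
n_4 = (+0.6120, -0.7908)
  (0,1): δ = 105.13°  ·
  (0,2): δ = 52.44°  ✓
  (0,3): δ = 70.10°  ·
  (0,4): δ = 139.05°  ·
  (1,2): δ = 127.30°  ·
  (1,3): δ = 4.77°  ✓
  (1,4): δ = 64.18°  ✓
  (2,3): δ = 57.47°  ✓
  (2,4): δ = 11.48°  ✓
  (3,4): δ = 111.05°  ·
antipodal pairs: 5

count = 5; pairs: (0,2), (1,3), (1,4), (2,3), (2,4)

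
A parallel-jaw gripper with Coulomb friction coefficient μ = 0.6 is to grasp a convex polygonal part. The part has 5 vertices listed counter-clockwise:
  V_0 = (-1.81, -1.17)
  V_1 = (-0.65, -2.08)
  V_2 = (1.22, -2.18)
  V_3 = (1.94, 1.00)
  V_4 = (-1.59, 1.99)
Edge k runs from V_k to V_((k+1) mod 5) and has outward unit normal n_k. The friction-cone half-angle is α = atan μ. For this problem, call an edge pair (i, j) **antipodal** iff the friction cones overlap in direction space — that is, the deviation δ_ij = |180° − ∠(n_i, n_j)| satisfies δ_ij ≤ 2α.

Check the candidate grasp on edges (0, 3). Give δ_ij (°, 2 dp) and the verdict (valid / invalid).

δ = 22.45°, valid

α = atan 0.6 = 30.96°;  2α = 61.93°
edge 0: e_0 = (+1.16, -0.91);  n_0 = (-0.6172, -0.7868)
edge 3: e_3 = (-3.53, +0.99);  n_3 = (+0.2700, +0.9629)
∠(n_0, n_3) = 157.55°
δ = |180° − 157.55°| = 22.45°
22.45° ≤ 2α = 61.93°  →  valid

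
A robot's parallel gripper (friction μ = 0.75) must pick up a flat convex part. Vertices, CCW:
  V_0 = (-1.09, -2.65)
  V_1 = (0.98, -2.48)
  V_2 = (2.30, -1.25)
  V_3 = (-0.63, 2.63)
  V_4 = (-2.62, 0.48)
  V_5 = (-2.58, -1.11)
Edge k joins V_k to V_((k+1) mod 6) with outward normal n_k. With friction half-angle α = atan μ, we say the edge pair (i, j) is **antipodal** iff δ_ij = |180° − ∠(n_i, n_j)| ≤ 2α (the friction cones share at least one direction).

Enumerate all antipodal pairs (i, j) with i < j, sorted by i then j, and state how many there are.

α = atan 0.75 = 36.87°;  2α = 73.74°
n_0 = (+0.0819, -0.9966)
n_1 = (+0.6817, -0.7316)
n_2 = (+0.7980, +0.6026)
n_3 = (-0.7339, +0.6793)
n_4 = (-0.9997, -0.0251)
n_5 = (-0.7187, -0.6953)
  (0,1): δ = 141.72°  ·
  (0,2): δ = 57.64°  ✓
  (0,3): δ = 42.52°  ✓
  (0,4): δ = 86.75°  ·
  (0,5): δ = 129.36°  ·
  (1,2): δ = 95.92°  ·
  (1,3): δ = 4.23°  ✓
  (1,4): δ = 48.46°  ✓
  (1,5): δ = 91.08°  ·
  (2,3): δ = 79.85°  ·
  (2,4): δ = 35.62°  ✓
  (2,5): δ = 7.00°  ✓
  (3,4): δ = 135.77°  ·
  (3,5): δ = 93.16°  ·
  (4,5): δ = 137.39°  ·
antipodal pairs: 6

count = 6; pairs: (0,2), (0,3), (1,3), (1,4), (2,4), (2,5)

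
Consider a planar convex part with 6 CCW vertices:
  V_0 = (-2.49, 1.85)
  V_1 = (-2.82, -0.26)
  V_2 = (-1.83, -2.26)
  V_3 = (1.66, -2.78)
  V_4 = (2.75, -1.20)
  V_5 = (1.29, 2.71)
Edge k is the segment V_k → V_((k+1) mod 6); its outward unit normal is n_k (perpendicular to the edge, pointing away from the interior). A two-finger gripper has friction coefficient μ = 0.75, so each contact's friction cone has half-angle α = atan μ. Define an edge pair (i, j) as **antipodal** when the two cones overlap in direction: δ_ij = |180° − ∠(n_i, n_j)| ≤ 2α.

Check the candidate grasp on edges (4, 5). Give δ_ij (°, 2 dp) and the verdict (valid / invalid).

δ = 97.66°, invalid

α = atan 0.75 = 36.87°;  2α = 73.74°
edge 4: e_4 = (-1.46, +3.91);  n_4 = (+0.9368, +0.3498)
edge 5: e_5 = (-3.78, -0.86);  n_5 = (-0.2218, +0.9751)
∠(n_4, n_5) = 82.34°
δ = |180° − 82.34°| = 97.66°
97.66° > 2α = 73.74°  →  invalid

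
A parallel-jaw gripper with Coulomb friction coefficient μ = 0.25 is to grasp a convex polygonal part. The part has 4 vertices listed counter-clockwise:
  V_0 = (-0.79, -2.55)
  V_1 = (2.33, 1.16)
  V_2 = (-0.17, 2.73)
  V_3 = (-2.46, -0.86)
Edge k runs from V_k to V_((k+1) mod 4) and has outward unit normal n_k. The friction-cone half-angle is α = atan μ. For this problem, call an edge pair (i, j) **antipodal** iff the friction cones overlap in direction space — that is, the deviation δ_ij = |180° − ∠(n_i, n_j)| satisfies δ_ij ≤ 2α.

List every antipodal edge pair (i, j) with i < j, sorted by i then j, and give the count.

count = 2; pairs: (0,2), (1,3)

α = atan 0.25 = 14.04°;  2α = 28.07°
n_0 = (+0.7653, -0.6436)
n_1 = (+0.5318, +0.8469)
n_2 = (-0.8431, +0.5378)
n_3 = (-0.7113, -0.7029)
  (0,1): δ = 82.07°  ·
  (0,2): δ = 7.53°  ✓
  (0,3): δ = 84.72°  ·
  (1,2): δ = 90.40°  ·
  (1,3): δ = 13.21°  ✓
  (2,3): δ = 102.81°  ·
antipodal pairs: 2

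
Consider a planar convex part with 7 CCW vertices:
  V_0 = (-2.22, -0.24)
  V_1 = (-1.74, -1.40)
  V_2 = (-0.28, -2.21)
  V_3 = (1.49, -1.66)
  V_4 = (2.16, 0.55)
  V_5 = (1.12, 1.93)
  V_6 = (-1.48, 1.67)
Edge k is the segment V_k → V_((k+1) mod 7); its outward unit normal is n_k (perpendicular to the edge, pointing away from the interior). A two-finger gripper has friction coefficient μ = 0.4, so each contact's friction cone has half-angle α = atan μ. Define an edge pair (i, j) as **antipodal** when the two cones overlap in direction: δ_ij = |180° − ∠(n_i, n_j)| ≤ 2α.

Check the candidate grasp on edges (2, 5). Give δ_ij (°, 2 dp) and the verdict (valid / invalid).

δ = 11.55°, valid

α = atan 0.4 = 21.80°;  2α = 43.60°
edge 2: e_2 = (+1.77, +0.55);  n_2 = (+0.2967, -0.9550)
edge 5: e_5 = (-2.60, -0.26);  n_5 = (-0.0995, +0.9950)
∠(n_2, n_5) = 168.45°
δ = |180° − 168.45°| = 11.55°
11.55° ≤ 2α = 43.60°  →  valid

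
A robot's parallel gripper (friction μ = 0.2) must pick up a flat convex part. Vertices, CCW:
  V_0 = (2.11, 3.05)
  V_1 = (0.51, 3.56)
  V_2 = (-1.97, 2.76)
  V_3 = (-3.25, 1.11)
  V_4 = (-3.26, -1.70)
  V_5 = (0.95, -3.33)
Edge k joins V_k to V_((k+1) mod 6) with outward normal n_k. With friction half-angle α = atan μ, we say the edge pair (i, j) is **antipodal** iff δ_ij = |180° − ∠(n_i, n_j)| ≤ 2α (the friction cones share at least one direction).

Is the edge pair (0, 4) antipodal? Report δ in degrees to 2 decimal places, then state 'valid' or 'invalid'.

α = atan 0.2 = 11.31°;  2α = 22.62°
edge 0: e_0 = (-1.60, +0.51);  n_0 = (+0.3037, +0.9528)
edge 4: e_4 = (+4.21, -1.63);  n_4 = (-0.3611, -0.9325)
∠(n_0, n_4) = 176.51°
δ = |180° − 176.51°| = 3.49°
3.49° ≤ 2α = 22.62°  →  valid

δ = 3.49°, valid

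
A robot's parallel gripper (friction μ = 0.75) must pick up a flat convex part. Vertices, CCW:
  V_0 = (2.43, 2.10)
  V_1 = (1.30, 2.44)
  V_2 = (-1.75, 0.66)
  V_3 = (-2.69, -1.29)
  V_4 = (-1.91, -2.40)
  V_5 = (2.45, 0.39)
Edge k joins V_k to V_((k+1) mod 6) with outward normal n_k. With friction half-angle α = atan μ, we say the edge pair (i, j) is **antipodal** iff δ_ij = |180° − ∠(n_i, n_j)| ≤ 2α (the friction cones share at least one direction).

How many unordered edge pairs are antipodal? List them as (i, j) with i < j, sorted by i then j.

count = 7; pairs: (0,3), (0,4), (1,4), (1,5), (2,4), (2,5), (3,5)

α = atan 0.75 = 36.87°;  2α = 73.74°
n_0 = (+0.2881, +0.9576)
n_1 = (-0.5040, +0.8637)
n_2 = (-0.9008, +0.4342)
n_3 = (-0.8182, -0.5749)
n_4 = (+0.5390, -0.8423)
n_5 = (+0.9999, +0.0117)
  (0,1): δ = 132.99°  ·
  (0,2): δ = 98.99°  ·
  (0,3): δ = 38.16°  ✓
  (0,4): δ = 49.36°  ✓
  (0,5): δ = 107.42°  ·
  (1,2): δ = 146.00°  ·
  (1,3): δ = 85.17°  ·
  (1,4): δ = 2.35°  ✓
  (1,5): δ = 60.40°  ✓
  (2,3): δ = 119.17°  ·
  (2,4): δ = 31.65°  ✓
  (2,5): δ = 26.41°  ✓
  (3,4): δ = 92.48°  ·
  (3,5): δ = 34.43°  ✓
  (4,5): δ = 121.95°  ·
antipodal pairs: 7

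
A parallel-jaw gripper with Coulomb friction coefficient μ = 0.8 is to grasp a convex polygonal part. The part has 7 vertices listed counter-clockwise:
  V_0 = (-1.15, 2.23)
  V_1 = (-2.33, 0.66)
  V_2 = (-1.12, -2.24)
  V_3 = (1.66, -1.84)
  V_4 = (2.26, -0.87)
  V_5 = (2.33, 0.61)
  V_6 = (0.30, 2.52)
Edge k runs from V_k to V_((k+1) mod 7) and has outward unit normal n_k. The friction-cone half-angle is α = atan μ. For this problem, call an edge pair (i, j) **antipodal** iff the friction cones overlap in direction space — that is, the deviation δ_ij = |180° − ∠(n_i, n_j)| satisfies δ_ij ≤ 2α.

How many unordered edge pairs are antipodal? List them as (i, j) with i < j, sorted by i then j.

α = atan 0.8 = 38.66°;  2α = 77.32°
n_0 = (-0.7994, +0.6008)
n_1 = (-0.9229, -0.3851)
n_2 = (+0.1424, -0.9898)
n_3 = (+0.8505, -0.5261)
n_4 = (+0.9989, -0.0472)
n_5 = (+0.6853, +0.7283)
n_6 = (-0.1961, +0.9806)
  (0,1): δ = 120.42°  ·
  (0,2): δ = 44.88°  ✓
  (0,3): δ = 5.19°  ✓
  (0,4): δ = 34.22°  ✓
  (0,5): δ = 83.67°  ·
  (0,6): δ = 138.24°  ·
  (1,2): δ = 104.46°  ·
  (1,3): δ = 54.39°  ✓
  (1,4): δ = 25.36°  ✓
  (1,5): δ = 24.10°  ✓
  (1,6): δ = 78.66°  ·
  (2,3): δ = 129.93°  ·
  (2,4): δ = 100.90°  ·
  (2,5): δ = 51.44°  ✓
  (2,6): δ = 3.12°  ✓
  (3,4): δ = 150.97°  ·
  (3,5): δ = 101.52°  ·
  (3,6): δ = 46.95°  ✓
  (4,5): δ = 130.55°  ·
  (4,6): δ = 75.98°  ✓
  (5,6): δ = 125.43°  ·
antipodal pairs: 10

count = 10; pairs: (0,2), (0,3), (0,4), (1,3), (1,4), (1,5), (2,5), (2,6), (3,6), (4,6)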